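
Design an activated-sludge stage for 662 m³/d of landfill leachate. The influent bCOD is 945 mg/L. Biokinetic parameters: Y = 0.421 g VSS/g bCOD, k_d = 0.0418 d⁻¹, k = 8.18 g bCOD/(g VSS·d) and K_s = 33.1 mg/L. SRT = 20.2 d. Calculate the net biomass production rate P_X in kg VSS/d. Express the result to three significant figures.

P_X ≈ 143 kg VSS/d

For a completely mixed reactor with recycle the Lawrence–McCarty relation gives S = K_s·(1 + k_d·θ_c) / [θ_c·(Y·k − k_d) − 1] = 33.1 × (1 + 0.0418 × 20.2) / [20.2 × (0.421 × 8.18 − 0.0418) − 1] = 61.05 / 67.72 = 0.9015 mg/L.
Observed yield with endogenous decay: Y_obs = Y / (1 + k_d·θ_c) = 0.421 / (1 + 0.0418 × 20.2) = 0.421 / 1.844 = 0.2283 g VSS/g bCOD.
ΔS = 945 − 0.901 = 944.1 mg/L, so the substrate removal rate is 662 × 944.1/1000 = 625.0 kg bCOD/d.
P_X = Y_obs · Q(S₀ − S) = 0.2283 × 625.0 = 142.7 kg VSS/d.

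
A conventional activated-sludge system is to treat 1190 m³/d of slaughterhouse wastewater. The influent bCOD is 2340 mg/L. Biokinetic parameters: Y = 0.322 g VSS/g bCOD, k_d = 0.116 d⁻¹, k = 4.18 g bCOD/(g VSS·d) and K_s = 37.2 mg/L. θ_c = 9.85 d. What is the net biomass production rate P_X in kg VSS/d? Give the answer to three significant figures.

Effluent substrate depends only on kinetics and SRT: S = K_s(1 + k_d θ_c) / [θ_c(Yk − k_d) − 1] = 37.2 × (1 + 0.116 × 9.85) / [9.85 × (0.322 × 4.18 − 0.116) − 1] = 79.70 / 11.12 = 7.171 mg/L.
The observed yield is Y_obs = Y/(1 + k_d·θ_c) = 0.322 / (1 + 0.116 × 9.85) = 0.322 / 2.143 = 0.1503 g VSS per g bCOD removed.
Q·(S₀ − S) = 1190 × (2340 − 7.17) × 10⁻³ = 2776 kg/d removed.
So the net sludge growth is P_X = 0.1503 × 2776 = 417.2 kg VSS/d.

P_X ≈ 417 kg VSS/d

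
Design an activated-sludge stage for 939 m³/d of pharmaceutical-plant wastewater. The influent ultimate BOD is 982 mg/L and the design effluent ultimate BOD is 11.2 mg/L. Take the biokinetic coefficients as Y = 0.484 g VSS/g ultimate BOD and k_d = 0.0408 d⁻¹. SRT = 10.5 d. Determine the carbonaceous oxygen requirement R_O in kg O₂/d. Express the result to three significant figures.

Correct the yield for decay: Y_obs = Y/(1 + k_d θ_c) = 0.484 / (1 + 0.0408 × 10.5) = 0.484 / 1.428 = 0.3388.
Q·(S₀ − S) = 939 × (982 − 11.2) × 10⁻³ = 911.6 kg/d removed.
Net sludge production P_X = 0.3388 × 911.6 = 308.9 kg VSS/d.
Carbonaceous O₂ demand = substrate oxidised − cell-mass equivalent = 911.6 − 1.42 × 308.9 = 473.0 kg O₂/d.

R_O ≈ 473 kg O₂/d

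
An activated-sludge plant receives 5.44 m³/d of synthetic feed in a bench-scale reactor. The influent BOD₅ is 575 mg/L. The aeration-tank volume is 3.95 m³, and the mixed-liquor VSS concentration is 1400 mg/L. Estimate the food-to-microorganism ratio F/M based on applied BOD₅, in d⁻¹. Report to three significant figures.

F/M ≈ 0.566 d⁻¹

F/M = Q·S₀ / (V·X) = 5.44 × 575 / (3.950 × 1400) = 0.5656 g BOD₅·(g VSS·d)⁻¹.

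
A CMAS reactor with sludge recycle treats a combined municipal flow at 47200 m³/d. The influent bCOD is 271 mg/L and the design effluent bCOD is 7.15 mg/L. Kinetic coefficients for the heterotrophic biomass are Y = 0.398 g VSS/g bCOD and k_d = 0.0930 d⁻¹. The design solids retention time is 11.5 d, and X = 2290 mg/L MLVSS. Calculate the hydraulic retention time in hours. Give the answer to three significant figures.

τ ≈ 6.12 h

Rearranging the biomass balance for a CMAS with decay, V = Y·Q·ΔS·θ_c / [X·(1+k_d θ_c)] = 0.398 × 47200 × (271 − 7.15) × 11.5 / [2290 × (1 + 0.0930 × 11.5)] = 5.7×10^7 / 4739 = 12028 m³.
Hydraulic retention time τ = V/Q = 12028 / 47200 = 0.2548 d = 6.116 h.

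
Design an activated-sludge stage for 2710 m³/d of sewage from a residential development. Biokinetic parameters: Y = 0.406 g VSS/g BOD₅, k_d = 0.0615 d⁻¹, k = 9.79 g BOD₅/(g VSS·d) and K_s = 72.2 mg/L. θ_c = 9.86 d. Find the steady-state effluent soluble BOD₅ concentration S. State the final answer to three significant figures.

S ≈ 3.09 mg/L

For a completely mixed reactor with recycle the Lawrence–McCarty relation gives S = K_s·(1 + k_d·θ_c) / [θ_c·(Y·k − k_d) − 1] = 72.2 × (1 + 0.0615 × 9.86) / [9.86 × (0.406 × 9.79 − 0.0615) − 1] = 116.0 / 37.58 = 3.086 mg/L.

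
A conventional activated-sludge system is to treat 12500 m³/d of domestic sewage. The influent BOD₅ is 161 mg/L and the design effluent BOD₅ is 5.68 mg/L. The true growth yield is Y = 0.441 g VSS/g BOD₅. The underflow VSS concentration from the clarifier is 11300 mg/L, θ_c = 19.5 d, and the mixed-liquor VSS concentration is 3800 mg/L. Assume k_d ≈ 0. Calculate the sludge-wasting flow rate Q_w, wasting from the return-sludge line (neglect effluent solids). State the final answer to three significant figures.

Q_w ≈ 75.8 m³/d

Biomass mass balance (decay neglected): V·X = Y·Q·(S₀ − S)·θ_c, so V = 0.441 × 12500 × (161 − 5.68) × 19.5 / 3800 = 4394 m³.
θ_c = V·X/(Q_w·X_r) when wasting from the recycle, so Q_w = V·X/(θ_c·X_r) = 4394 × 3800 / (19.5 × 11300) = 75.77 m³/d.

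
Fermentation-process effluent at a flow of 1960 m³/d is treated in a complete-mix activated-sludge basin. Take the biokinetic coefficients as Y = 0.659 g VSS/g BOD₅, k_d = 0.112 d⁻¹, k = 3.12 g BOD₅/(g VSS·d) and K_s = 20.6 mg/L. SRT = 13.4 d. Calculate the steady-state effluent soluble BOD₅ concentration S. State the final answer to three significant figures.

From the Monod/SRT balance for a CMAS, S = K_s·(1+k_d θ_c)/[θ_c·(Y k − k_d) − 1] = 20.6 × (1 + 0.112 × 13.4) / [13.4 × (0.659 × 3.12 − 0.112) − 1] = 51.52 / 25.05 = 2.056 mg/L.

S ≈ 2.06 mg/L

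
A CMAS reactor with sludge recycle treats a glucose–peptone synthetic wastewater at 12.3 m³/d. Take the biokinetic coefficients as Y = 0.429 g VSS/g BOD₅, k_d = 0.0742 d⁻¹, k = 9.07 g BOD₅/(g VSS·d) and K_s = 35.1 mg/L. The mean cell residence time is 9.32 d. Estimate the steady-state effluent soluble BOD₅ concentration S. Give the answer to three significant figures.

Effluent substrate depends only on kinetics and SRT: S = K_s(1 + k_d θ_c) / [θ_c(Yk − k_d) − 1] = 35.1 × (1 + 0.0742 × 9.32) / [9.32 × (0.429 × 9.07 − 0.0742) − 1] = 59.37 / 34.57 = 1.717 mg/L.

S ≈ 1.72 mg/L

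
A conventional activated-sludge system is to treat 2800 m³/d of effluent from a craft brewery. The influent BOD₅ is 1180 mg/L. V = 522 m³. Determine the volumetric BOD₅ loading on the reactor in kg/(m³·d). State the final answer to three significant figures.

L_v ≈ 6.33 kg BOD₅/(m³·d)

Applied BOD₅ load per unit volume = Q·S₀/V = (2800 × 1180/1000)/522.0 = 6.330 kg BOD₅·m⁻³·d⁻¹.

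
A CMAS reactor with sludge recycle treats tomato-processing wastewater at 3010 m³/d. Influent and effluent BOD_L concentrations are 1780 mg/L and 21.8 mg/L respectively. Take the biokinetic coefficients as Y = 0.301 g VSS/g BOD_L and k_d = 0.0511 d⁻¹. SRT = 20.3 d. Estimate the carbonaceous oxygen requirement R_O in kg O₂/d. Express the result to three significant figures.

R_O ≈ 4180 kg O₂/d

The observed yield is Y_obs = Y/(1 + k_d·θ_c) = 0.301 / (1 + 0.0511 × 20.3) = 0.301 / 2.037 = 0.1477 g VSS per g BOD_L removed.
ΔS = 1780 − 21.8 = 1758 mg/L, so the substrate removal rate is 3010 × 1758/1000 = 5292 kg BOD_L/d.
Net sludge production P_X = 0.1477 × 5292 = 781.9 kg VSS/d.
R_O = Q·ΔS − 1.42 P_X = 5292 − 1110 = 4182 kg O₂/d.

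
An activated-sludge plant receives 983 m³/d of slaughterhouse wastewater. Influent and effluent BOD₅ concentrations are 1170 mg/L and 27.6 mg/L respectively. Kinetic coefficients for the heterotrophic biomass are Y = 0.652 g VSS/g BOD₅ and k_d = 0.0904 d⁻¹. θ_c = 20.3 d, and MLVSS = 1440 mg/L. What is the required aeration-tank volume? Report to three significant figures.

V ≈ 3640 m³

Rearranging the biomass balance for a CMAS with decay, V = Y·Q·ΔS·θ_c / [X·(1+k_d θ_c)] = 0.652 × 983 × (1170 − 27.6) × 20.3 / [1440 × (1 + 0.0904 × 20.3)] = 1.49×10^7 / 4083 = 3641 m³.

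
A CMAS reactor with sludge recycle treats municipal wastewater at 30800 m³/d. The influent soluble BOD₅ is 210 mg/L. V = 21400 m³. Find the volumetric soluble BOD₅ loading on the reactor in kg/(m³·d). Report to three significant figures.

L_v ≈ 0.302 kg soluble BOD₅/(m³·d)

L_v = Q S₀ / V = 30800 × 210 × 10⁻³ / 21400 = 0.3022 kg/(m³·d).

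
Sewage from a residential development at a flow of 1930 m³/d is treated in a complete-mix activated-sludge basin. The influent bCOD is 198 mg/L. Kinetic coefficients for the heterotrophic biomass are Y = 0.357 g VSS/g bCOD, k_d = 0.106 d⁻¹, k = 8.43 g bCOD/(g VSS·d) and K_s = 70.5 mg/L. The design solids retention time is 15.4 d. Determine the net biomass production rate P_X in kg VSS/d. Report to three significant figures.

P_X ≈ 50.7 kg VSS/d

Effluent substrate depends only on kinetics and SRT: S = K_s(1 + k_d θ_c) / [θ_c(Yk − k_d) − 1] = 70.5 × (1 + 0.106 × 15.4) / [15.4 × (0.357 × 8.43 − 0.106) − 1] = 185.6 / 43.71 = 4.245 mg/L.
Correct the yield for decay: Y_obs = Y/(1 + k_d θ_c) = 0.357 / (1 + 0.106 × 15.4) = 0.357 / 2.632 = 0.1356.
Q·(S₀ − S) = 1930 × (198 − 4.25) × 10⁻³ = 373.9 kg/d removed.
P_X = Y_obs · Q(S₀ − S) = 0.1356 × 373.9 = 50.71 kg VSS/d.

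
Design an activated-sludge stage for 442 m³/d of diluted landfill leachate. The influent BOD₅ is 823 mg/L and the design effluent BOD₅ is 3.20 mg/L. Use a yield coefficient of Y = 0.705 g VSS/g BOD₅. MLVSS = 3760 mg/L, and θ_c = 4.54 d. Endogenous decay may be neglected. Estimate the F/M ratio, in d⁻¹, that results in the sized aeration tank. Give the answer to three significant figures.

F/M ≈ 0.314 d⁻¹

V·X = Y·Q·ΔS·θ_c gives V = 0.705 × 442 × (823 − 3.20) × 4.54 / 3760 = 308.5 m³.
F/M = applied load / biomass = Q·S₀/(V·X) = 442 × 823 / (308.5 × 3760) = 0.3137 d⁻¹.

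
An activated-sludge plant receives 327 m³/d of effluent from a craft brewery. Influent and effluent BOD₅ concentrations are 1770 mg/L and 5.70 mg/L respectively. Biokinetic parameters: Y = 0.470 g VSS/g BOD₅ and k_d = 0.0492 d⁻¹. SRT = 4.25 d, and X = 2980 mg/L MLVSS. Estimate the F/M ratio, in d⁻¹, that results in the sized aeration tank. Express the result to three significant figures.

F/M ≈ 0.607 d⁻¹

From the SRT design equation V = Y Q (S₀−S) θ_c / [X (1 + k_d θ_c)] = 0.470 × 327 × (1770 − 5.70) × 4.25 / [2980 × (1 + 0.0492 × 4.25)] = 1.15×10^6 / 3603 = 319.8 m³.
F/M = applied load / biomass = Q·S₀/(V·X) = 327 × 1770 / (319.8 × 2980) = 0.6073 d⁻¹.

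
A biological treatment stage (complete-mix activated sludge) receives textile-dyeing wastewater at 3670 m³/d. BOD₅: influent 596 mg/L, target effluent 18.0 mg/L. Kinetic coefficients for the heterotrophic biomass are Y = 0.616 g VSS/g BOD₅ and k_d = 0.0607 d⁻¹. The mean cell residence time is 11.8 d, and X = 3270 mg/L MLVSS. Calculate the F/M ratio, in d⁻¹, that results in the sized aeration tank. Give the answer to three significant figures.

F/M ≈ 0.243 d⁻¹

Steady-state biomass mass balance: V·X·(1 + k_d·θ_c) = Y·Q·(S₀ − S)·θ_c, so V = 0.616 × 3670 × (596 − 18.0) × 11.8 / [3270 × (1 + 0.0607 × 11.8)] = 1.54×10^7 / 5612 = 2747 m³.
Food-to-microorganism ratio F/M = Q S₀ / (V X) = 3670 × 596 / (2747 × 3270) = 0.2435 d⁻¹.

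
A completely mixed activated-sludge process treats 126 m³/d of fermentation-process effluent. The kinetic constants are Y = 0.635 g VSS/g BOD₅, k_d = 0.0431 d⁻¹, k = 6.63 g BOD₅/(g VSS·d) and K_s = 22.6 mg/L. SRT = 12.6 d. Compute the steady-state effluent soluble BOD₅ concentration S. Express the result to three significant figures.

For a completely mixed reactor with recycle the Lawrence–McCarty relation gives S = K_s·(1 + k_d·θ_c) / [θ_c·(Y·k − k_d) − 1] = 22.6 × (1 + 0.0431 × 12.6) / [12.6 × (0.635 × 6.63 − 0.0431) − 1] = 34.87 / 51.50 = 0.6771 mg/L.

S ≈ 0.677 mg/L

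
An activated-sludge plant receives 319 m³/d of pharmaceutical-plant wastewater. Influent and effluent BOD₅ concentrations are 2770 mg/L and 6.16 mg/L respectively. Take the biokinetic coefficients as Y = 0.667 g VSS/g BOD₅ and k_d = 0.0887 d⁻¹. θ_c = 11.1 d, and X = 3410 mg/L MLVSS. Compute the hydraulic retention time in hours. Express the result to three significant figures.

τ ≈ 72.6 h

From the SRT design equation V = Y Q (S₀−S) θ_c / [X (1 + k_d θ_c)] = 0.667 × 319 × (2770 − 6.16) × 11.1 / [3410 × (1 + 0.0887 × 11.1)] = 6.53×10^6 / 6767 = 964.6 m³.
Hydraulic retention time τ = V/Q = 964.6 / 319 = 3.024 d = 72.57 h.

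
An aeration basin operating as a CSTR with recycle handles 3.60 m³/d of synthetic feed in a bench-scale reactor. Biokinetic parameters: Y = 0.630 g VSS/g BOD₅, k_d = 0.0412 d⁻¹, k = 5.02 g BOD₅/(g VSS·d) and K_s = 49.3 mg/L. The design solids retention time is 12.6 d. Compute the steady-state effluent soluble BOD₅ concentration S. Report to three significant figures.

S ≈ 1.95 mg/L

Effluent substrate depends only on kinetics and SRT: S = K_s(1 + k_d θ_c) / [θ_c(Yk − k_d) − 1] = 49.3 × (1 + 0.0412 × 12.6) / [12.6 × (0.630 × 5.02 − 0.0412) − 1] = 74.89 / 38.33 = 1.954 mg/L.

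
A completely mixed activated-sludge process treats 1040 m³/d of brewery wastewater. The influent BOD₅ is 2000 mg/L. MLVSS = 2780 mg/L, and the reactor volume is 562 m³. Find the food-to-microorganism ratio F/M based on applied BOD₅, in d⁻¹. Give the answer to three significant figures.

F/M ≈ 1.33 d⁻¹

F/M = Q·S₀ / (V·X) = 1040 × 2000 / (562.0 × 2780) = 1.331 g BOD₅·(g VSS·d)⁻¹.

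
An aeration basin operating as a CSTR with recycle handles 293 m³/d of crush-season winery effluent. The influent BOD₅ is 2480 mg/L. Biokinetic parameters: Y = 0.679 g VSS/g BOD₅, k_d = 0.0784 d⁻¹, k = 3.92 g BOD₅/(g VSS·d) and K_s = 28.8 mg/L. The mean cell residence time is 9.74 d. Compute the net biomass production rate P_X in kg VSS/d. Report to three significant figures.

Effluent substrate depends only on kinetics and SRT: S = K_s(1 + k_d θ_c) / [θ_c(Yk − k_d) − 1] = 28.8 × (1 + 0.0784 × 9.74) / [9.74 × (0.679 × 3.92 − 0.0784) − 1] = 50.79 / 24.16 = 2.102 mg/L.
Observed yield with endogenous decay: Y_obs = Y / (1 + k_d·θ_c) = 0.679 / (1 + 0.0784 × 9.74) = 0.679 / 1.764 = 0.3850 g VSS/g BOD₅.
Mass of BOD₅ removed per day: Q(S₀ − S) = 293 × 2478 g/m³ = 726.0 kg/d.
P_X = Y_obs · Q(S₀ − S) = 0.3850 × 726.0 = 279.5 kg VSS/d.

P_X ≈ 280 kg VSS/d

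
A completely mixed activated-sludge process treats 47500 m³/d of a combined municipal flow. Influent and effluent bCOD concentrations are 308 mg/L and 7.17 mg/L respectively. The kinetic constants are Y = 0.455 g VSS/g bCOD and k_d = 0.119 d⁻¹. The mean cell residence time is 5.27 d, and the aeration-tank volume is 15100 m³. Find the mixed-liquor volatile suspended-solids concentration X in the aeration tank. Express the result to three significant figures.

X ≈ 1390 mg/L

Solving the biomass balance for X: X = Y Q (S₀−S) θ_c / [V (1+k_d θ_c)] = 0.455 × 47500 × (308 − 7.17) × 5.27 / [15100 × (1 + 0.119 × 5.27)] = 1395 mg/L.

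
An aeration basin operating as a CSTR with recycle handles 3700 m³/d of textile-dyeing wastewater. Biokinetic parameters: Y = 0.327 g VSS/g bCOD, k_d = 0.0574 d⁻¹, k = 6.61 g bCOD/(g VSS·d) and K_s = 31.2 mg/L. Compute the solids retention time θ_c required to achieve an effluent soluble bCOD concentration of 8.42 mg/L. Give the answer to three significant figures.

From 1/θ_c = Y·k·S/(K_s + S) − k_d: Y·k·S/(K_s+S) = 0.327 × 6.61 × 8.42 / (31.2 + 8.42) = 0.4594 d⁻¹.
Then 1/θ_c = μ − k_d = 0.4594 − 0.0574 = 0.4020 d⁻¹, giving θ_c = 2.488 d.

θ_c ≈ 2.49 d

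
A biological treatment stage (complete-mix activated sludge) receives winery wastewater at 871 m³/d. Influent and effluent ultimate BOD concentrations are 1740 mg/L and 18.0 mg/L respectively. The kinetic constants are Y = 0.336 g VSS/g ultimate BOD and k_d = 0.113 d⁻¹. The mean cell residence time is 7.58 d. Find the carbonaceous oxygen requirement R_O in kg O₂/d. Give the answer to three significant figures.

Correct the yield for decay: Y_obs = Y/(1 + k_d θ_c) = 0.336 / (1 + 0.113 × 7.58) = 0.336 / 1.857 = 0.1810.
Q·(S₀ − S) = 871 × (1740 − 18.0) × 10⁻³ = 1500 kg/d removed.
Biomass synthesised: P_X = Y_obs × 1500 = 271.4 kg VSS/d.
R_O = Q·(S₀ − S) − 1.42·P_X = 1500 − 1.42 × 271.4 = 1114 kg O₂/d.

R_O ≈ 1110 kg O₂/d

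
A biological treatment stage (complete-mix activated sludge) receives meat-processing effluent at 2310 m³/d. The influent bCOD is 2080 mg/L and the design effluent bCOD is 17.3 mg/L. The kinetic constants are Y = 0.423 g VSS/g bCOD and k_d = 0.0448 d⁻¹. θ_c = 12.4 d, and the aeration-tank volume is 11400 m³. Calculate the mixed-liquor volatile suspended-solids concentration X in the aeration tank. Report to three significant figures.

X ≈ 1410 mg/L

From V·X·(1 + k_d·θ_c) = Y·Q·(S₀ − S)·θ_c: X = 0.423 × 2310 × (2080 − 17.3) × 12.4 / [11400 × (1 + 0.0448 × 12.4)] = 1409 mg/L.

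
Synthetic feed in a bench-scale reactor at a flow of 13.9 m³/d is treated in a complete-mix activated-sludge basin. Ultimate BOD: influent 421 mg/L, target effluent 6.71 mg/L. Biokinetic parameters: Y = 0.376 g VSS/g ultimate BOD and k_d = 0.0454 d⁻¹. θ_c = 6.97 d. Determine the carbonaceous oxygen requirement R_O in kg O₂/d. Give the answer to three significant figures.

The observed yield is Y_obs = Y/(1 + k_d·θ_c) = 0.376 / (1 + 0.0454 × 6.97) = 0.376 / 1.316 = 0.2856 g VSS per g ultimate BOD removed.
Substrate removed = Q·(S₀ − S) = 13.9 m³/d × (421 − 6.71) g/m³ = 5.76×10^3 g/d = 5.759 kg/d.
Net sludge production P_X = 0.2856 × 5.759 = 1.645 kg VSS/d.
R_O = Q·ΔS − 1.42 P_X = 5.759 − 2.336 = 3.423 kg O₂/d.

R_O ≈ 3.42 kg O₂/d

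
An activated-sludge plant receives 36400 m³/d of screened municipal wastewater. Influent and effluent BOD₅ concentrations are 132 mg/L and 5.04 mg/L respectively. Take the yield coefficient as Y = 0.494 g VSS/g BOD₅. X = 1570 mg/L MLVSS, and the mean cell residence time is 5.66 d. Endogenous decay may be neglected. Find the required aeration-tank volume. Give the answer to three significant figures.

Biomass mass balance (decay neglected): V·X = Y·Q·(S₀ − S)·θ_c, so V = 0.494 × 36400 × (132 − 5.04) × 5.66 / 1570 = 8230 m³.

V ≈ 8230 m³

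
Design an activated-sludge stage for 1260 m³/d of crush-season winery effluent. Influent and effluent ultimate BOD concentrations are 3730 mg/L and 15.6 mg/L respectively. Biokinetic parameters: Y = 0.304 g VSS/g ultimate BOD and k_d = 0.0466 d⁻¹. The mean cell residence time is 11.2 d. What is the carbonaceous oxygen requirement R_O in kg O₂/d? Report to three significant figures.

R_O ≈ 3350 kg O₂/d

Correct the yield for decay: Y_obs = Y/(1 + k_d θ_c) = 0.304 / (1 + 0.0466 × 11.2) = 0.304 / 1.522 = 0.1997.
Q·(S₀ − S) = 1260 × (3730 − 15.6) × 10⁻³ = 4680 kg/d removed.
Biomass synthesised: P_X = Y_obs × 4680 = 934.8 kg VSS/d.
R_O = Q·(S₀ − S) − 1.42·P_X = 4680 − 1.42 × 934.8 = 3353 kg O₂/d.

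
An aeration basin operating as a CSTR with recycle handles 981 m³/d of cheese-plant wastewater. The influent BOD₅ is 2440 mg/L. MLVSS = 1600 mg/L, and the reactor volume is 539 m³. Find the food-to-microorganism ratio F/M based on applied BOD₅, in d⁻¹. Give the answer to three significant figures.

F/M = Q·S₀ / (V·X) = 981 × 2440 / (539.0 × 1600) = 2.776 g BOD₅·(g VSS·d)⁻¹.

F/M ≈ 2.78 d⁻¹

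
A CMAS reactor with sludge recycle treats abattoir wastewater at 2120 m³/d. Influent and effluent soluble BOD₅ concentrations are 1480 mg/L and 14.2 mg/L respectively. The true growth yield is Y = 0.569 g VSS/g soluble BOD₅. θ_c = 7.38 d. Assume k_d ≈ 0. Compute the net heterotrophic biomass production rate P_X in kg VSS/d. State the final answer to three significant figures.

Since k_d ≈ 0, Y_obs = Y = 0.569 g VSS/g soluble BOD₅.
Substrate removed = Q·(S₀ − S) = 2120 m³/d × (1480 − 14.2) g/m³ = 3.11×10^6 g/d = 3107 kg/d.
So the net sludge growth is P_X = 0.5690 × 3107 = 1768 kg VSS/d.

P_X ≈ 1770 kg VSS/d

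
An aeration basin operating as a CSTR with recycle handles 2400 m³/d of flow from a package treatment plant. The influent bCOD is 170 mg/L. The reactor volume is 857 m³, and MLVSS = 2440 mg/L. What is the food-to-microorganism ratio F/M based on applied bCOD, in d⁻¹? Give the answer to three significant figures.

F/M = applied load / biomass = Q·S₀/(V·X) = 2400 × 170 / (857.0 × 2440) = 0.1951 d⁻¹.

F/M ≈ 0.195 d⁻¹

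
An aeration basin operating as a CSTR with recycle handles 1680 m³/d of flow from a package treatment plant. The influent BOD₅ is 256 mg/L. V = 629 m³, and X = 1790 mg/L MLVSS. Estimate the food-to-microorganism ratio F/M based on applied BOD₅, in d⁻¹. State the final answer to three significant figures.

Food-to-microorganism ratio F/M = Q S₀ / (V X) = 1680 × 256 / (629.0 × 1790) = 0.3820 d⁻¹.

F/M ≈ 0.382 d⁻¹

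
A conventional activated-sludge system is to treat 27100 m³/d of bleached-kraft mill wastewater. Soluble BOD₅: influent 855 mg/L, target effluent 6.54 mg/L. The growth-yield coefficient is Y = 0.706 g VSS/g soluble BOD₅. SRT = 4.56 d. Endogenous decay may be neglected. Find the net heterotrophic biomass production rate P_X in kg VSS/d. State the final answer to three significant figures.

With endogenous decay neglected, the observed yield equals the true yield: Y_obs = Y = 0.706 g VSS/g soluble BOD₅.
Substrate removed = Q·(S₀ − S) = 27100 m³/d × (855 − 6.54) g/m³ = 2.3×10^7 g/d = 22993 kg/d.
Net biomass production P_X = Y_obs × Q·(S₀ − S) = 0.7060 × 22993 = 16233 kg VSS/d.

P_X ≈ 16200 kg VSS/d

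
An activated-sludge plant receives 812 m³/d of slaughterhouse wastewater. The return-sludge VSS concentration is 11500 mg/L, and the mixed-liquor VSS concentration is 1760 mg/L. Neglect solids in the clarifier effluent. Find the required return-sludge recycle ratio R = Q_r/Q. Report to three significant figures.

R ≈ 0.181

R = Q_r/Q = X/(X_r − X) = 1760 / (11500 − 1760) = 0.1807.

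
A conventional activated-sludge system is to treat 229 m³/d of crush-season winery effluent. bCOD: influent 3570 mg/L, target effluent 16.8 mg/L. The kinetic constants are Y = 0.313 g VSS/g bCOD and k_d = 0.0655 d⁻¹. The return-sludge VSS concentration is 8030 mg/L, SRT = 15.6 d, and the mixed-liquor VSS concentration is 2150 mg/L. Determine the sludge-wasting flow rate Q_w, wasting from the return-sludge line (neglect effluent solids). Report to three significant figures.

Rearranging the biomass balance for a CMAS with decay, V = Y·Q·ΔS·θ_c / [X·(1+k_d θ_c)] = 0.313 × 229 × (3570 − 16.8) × 15.6 / [2150 × (1 + 0.0655 × 15.6)] = 3.97×10^6 / 4347 = 914.0 m³.
Q_w = (V·X)/(θ_c X_r) = 914.0 × 2150 / (15.6 × 8030) = 15.69 m³/d.

Q_w ≈ 15.7 m³/d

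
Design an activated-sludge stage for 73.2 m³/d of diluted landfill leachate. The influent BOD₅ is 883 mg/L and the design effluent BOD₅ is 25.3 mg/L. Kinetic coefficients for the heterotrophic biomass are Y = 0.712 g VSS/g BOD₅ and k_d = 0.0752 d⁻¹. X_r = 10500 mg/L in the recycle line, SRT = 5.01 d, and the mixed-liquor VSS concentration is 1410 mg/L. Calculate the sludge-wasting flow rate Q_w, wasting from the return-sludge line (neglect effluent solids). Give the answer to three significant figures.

Q_w ≈ 3.09 m³/d

Rearranging the biomass balance for a CMAS with decay, V = Y·Q·ΔS·θ_c / [X·(1+k_d θ_c)] = 0.712 × 73.2 × (883 − 25.3) × 5.01 / [1410 × (1 + 0.0752 × 5.01)] = 2.24×10^5 / 1941 = 115.4 m³.
Q_w = (V·X)/(θ_c X_r) = 115.4 × 1410 / (5.01 × 10500) = 3.092 m³/d.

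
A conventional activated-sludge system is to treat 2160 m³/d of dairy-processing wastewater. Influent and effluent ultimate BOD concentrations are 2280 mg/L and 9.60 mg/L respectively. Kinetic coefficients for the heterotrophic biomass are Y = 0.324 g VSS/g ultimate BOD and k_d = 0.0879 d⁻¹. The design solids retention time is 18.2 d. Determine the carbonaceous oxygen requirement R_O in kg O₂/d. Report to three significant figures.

The observed yield is Y_obs = Y/(1 + k_d·θ_c) = 0.324 / (1 + 0.0879 × 18.2) = 0.324 / 2.600 = 0.1246 g VSS per g ultimate BOD removed.
Mass of ultimate BOD removed per day: Q(S₀ − S) = 2160 × 2270 g/m³ = 4904 kg/d.
P_X = Y_obs·Q·(S₀ − S) = 0.1246 × 4904 = 611.2 kg VSS/d.
R_O = Q·(S₀ − S) − 1.42·P_X = 4904 − 1.42 × 611.2 = 4036 kg O₂/d.

R_O ≈ 4040 kg O₂/d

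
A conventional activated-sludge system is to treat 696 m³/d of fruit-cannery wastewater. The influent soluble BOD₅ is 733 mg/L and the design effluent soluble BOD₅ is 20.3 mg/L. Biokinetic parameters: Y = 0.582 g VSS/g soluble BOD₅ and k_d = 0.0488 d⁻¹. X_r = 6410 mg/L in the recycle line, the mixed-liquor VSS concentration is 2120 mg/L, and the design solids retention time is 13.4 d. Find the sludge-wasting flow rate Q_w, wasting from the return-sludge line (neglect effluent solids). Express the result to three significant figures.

Q_w ≈ 27.2 m³/d

Steady-state biomass mass balance: V·X·(1 + k_d·θ_c) = Y·Q·(S₀ − S)·θ_c, so V = 0.582 × 696 × (733 − 20.3) × 13.4 / [2120 × (1 + 0.0488 × 13.4)] = 3.87×10^6 / 3506 = 1103 m³.
Q_w = (V·X)/(θ_c X_r) = 1103 × 2120 / (13.4 × 6410) = 27.23 m³/d.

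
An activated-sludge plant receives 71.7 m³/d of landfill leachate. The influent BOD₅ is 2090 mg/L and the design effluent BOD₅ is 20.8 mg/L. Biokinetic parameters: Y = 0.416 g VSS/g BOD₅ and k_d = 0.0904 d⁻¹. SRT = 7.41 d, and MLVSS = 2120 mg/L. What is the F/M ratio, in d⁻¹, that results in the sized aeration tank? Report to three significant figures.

F/M ≈ 0.547 d⁻¹

Rearranging the biomass balance for a CMAS with decay, V = Y·Q·ΔS·θ_c / [X·(1+k_d θ_c)] = 0.416 × 71.7 × (2090 − 20.8) × 7.41 / [2120 × (1 + 0.0904 × 7.41)] = 4.57×10^5 / 3540 = 129.2 m³.
F/M = applied load / biomass = Q·S₀/(V·X) = 71.7 × 2090 / (129.2 × 2120) = 0.5472 d⁻¹.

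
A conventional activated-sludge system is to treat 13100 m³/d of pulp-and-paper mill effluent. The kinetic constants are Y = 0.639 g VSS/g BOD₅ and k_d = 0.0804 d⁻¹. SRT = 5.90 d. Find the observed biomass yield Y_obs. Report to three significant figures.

Y_obs ≈ 0.433 g VSS/g BOD₅

Y_obs = Y / (1 + k_d θ_c) = 0.639 / (1 + 0.0804 × 5.90) = 0.639 / 1.474 = 0.4334.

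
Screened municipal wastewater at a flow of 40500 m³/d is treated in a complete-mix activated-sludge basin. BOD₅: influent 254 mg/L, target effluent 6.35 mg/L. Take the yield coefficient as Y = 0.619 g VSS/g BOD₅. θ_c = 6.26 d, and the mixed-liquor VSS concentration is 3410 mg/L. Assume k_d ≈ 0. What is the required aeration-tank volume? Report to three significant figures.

With k_d = 0 the design equation reduces to V = Y Q (S₀−S) θ_c / X = 0.619 × 40500 × (254 − 6.35) × 6.26 / 3410 = 11397 m³.

V ≈ 11400 m³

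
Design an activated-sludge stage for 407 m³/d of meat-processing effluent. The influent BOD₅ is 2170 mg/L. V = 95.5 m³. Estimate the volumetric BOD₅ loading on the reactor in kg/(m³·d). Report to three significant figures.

Applied BOD₅ load per unit volume = Q·S₀/V = (407 × 2170/1000)/95.50 = 9.248 kg BOD₅·m⁻³·d⁻¹.

L_v ≈ 9.25 kg BOD₅/(m³·d)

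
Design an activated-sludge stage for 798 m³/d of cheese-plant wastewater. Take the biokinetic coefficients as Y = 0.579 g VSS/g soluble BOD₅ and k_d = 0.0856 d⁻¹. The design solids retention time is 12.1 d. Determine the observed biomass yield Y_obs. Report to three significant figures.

The observed yield is Y_obs = Y/(1 + k_d·θ_c) = 0.579 / (1 + 0.0856 × 12.1) = 0.579 / 2.036 = 0.2844 g VSS per g soluble BOD₅ removed.

Y_obs ≈ 0.284 g VSS/g soluble BOD₅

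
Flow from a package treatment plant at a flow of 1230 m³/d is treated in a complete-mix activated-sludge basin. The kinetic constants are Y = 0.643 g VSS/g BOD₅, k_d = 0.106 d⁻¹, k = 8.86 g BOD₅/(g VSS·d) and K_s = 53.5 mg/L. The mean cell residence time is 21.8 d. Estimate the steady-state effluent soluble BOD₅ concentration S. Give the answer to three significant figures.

S ≈ 1.47 mg/L

Effluent substrate depends only on kinetics and SRT: S = K_s(1 + k_d θ_c) / [θ_c(Yk − k_d) − 1] = 53.5 × (1 + 0.106 × 21.8) / [21.8 × (0.643 × 8.86 − 0.106) − 1] = 177.1 / 120.9 = 1.465 mg/L.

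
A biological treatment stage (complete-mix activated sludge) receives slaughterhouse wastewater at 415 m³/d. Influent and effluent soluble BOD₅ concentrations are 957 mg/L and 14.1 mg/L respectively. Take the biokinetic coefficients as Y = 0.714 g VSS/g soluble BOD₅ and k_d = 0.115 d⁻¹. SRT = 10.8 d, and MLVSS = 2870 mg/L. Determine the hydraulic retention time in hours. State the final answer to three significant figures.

Steady-state biomass mass balance: V·X·(1 + k_d·θ_c) = Y·Q·(S₀ − S)·θ_c, so V = 0.714 × 415 × (957 − 14.1) × 10.8 / [2870 × (1 + 0.115 × 10.8)] = 3.02×10^6 / 6435 = 468.9 m³.
HRT = V/Q = 468.9 m³ / 415 m³·d⁻¹ = 1.130 d × 24 = 27.12 h.

τ ≈ 27.1 h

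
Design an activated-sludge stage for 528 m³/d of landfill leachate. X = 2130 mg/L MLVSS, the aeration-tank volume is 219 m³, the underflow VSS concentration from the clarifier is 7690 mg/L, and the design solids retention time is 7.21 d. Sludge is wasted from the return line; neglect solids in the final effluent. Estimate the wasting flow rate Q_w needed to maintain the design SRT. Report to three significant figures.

Q_w ≈ 8.41 m³/d

θ_c = V·X/(Q_w·X_r) when wasting from the recycle, so Q_w = V·X/(θ_c·X_r) = 219.0 × 2130 / (7.21 × 7690) = 8.413 m³/d.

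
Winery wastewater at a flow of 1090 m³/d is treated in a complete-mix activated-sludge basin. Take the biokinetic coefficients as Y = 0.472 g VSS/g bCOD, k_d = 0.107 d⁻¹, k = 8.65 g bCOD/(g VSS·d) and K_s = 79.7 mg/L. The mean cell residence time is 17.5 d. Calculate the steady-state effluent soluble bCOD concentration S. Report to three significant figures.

S ≈ 3.34 mg/L

Effluent substrate depends only on kinetics and SRT: S = K_s(1 + k_d θ_c) / [θ_c(Yk − k_d) − 1] = 79.7 × (1 + 0.107 × 17.5) / [17.5 × (0.472 × 8.65 − 0.107) − 1] = 228.9 / 68.58 = 3.338 mg/L.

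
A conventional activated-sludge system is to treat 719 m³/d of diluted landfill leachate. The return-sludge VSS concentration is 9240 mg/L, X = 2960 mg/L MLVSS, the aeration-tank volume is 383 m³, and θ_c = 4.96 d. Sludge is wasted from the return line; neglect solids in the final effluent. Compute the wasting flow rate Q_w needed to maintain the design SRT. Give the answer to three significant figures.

Wasting from the return line (neglecting effluent solids): Q_w = V·X / (θ_c·X_r) = 383.0 × 2960 / (4.96 × 9240) = 24.74 m³/d.

Q_w ≈ 24.7 m³/d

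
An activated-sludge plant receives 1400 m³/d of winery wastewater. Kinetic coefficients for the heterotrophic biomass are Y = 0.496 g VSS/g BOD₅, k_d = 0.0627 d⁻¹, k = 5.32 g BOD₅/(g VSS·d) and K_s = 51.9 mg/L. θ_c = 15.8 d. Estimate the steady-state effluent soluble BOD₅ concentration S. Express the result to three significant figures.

S ≈ 2.60 mg/L

Effluent substrate depends only on kinetics and SRT: S = K_s(1 + k_d θ_c) / [θ_c(Yk − k_d) − 1] = 51.9 × (1 + 0.0627 × 15.8) / [15.8 × (0.496 × 5.32 − 0.0627) − 1] = 103.3 / 39.70 = 2.602 mg/L.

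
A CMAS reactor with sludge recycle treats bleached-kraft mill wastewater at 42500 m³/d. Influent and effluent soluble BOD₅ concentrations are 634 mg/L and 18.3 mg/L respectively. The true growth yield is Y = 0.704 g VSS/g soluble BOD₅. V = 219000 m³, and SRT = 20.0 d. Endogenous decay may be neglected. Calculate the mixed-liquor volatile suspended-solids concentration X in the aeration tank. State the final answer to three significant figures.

X ≈ 1680 mg/L

Without decay, X = Y Q (S₀−S) θ_c / V = 0.704 × 42500 × (634 − 18.3) × 20.0 / 219000 = 1682 mg/L.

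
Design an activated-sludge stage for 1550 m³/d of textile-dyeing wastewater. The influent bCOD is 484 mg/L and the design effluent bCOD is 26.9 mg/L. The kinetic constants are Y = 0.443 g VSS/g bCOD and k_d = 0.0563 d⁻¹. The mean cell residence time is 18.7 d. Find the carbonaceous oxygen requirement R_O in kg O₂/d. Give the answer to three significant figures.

R_O ≈ 491 kg O₂/d

The observed yield is Y_obs = Y/(1 + k_d·θ_c) = 0.443 / (1 + 0.0563 × 18.7) = 0.443 / 2.053 = 0.2158 g VSS per g bCOD removed.
Substrate removed = Q·(S₀ − S) = 1550 m³/d × (484 − 26.9) g/m³ = 7.09×10^5 g/d = 708.5 kg/d.
P_X = Y_obs·Q·(S₀ − S) = 0.2158 × 708.5 = 152.9 kg VSS/d.
Carbonaceous O₂ demand = substrate oxidised − cell-mass equivalent = 708.5 − 1.42 × 152.9 = 491.4 kg O₂/d.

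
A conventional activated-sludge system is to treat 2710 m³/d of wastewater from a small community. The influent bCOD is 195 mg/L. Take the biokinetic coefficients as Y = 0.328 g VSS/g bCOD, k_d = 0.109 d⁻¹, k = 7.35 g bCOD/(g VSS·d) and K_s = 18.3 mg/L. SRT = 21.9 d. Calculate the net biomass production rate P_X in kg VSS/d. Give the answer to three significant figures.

From the Monod/SRT balance for a CMAS, S = K_s·(1+k_d θ_c)/[θ_c·(Y k − k_d) − 1] = 18.3 × (1 + 0.109 × 21.9) / [21.9 × (0.328 × 7.35 − 0.109) − 1] = 61.98 / 49.41 = 1.254 mg/L.
Correct the yield for decay: Y_obs = Y/(1 + k_d θ_c) = 0.328 / (1 + 0.109 × 21.9) = 0.328 / 3.387 = 0.09684.
Mass of bCOD removed per day: Q(S₀ − S) = 2710 × 193.8 g/m³ = 525.1 kg/d.
Net biomass production P_X = Y_obs × Q·(S₀ − S) = 0.09684 × 525.1 = 50.85 kg VSS/d.

P_X ≈ 50.8 kg VSS/d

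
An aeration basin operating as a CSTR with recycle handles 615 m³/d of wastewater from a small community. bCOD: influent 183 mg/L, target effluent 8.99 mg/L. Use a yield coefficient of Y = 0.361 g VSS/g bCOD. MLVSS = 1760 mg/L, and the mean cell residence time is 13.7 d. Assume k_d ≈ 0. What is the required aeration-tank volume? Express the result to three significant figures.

V ≈ 301 m³

With k_d = 0 the design equation reduces to V = Y Q (S₀−S) θ_c / X = 0.361 × 615 × (183 − 8.99) × 13.7 / 1760 = 300.7 m³.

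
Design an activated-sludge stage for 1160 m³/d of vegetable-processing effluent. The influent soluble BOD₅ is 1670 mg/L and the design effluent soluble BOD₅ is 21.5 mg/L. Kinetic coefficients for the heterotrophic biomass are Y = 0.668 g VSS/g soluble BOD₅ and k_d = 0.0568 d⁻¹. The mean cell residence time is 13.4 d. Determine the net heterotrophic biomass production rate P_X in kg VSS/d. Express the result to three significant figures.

P_X ≈ 725 kg VSS/d

Y_obs = Y / (1 + k_d θ_c) = 0.668 / (1 + 0.0568 × 13.4) = 0.668 / 1.761 = 0.3793.
Mass of soluble BOD₅ removed per day: Q(S₀ − S) = 1160 × 1648 g/m³ = 1912 kg/d.
Biomass produced: P_X = Y_obs·Q·ΔS = 0.3793 × 1912 ≈ 725.3 kg VSS/d.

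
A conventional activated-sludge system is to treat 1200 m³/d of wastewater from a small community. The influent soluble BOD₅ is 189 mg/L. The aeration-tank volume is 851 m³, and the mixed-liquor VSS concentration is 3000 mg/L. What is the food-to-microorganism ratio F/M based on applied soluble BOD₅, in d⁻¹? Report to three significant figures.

F/M ≈ 0.0888 d⁻¹

F/M = Q·S₀ / (V·X) = 1200 × 189 / (851.0 × 3000) = 0.08884 g soluble BOD₅·(g VSS·d)⁻¹.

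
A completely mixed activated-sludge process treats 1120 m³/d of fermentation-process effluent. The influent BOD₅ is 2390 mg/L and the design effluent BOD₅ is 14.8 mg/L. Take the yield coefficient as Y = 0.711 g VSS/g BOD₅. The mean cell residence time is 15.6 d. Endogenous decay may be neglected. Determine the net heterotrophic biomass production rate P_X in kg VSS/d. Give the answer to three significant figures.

P_X ≈ 1890 kg VSS/d

No decay correction is needed, so Y_obs = Y = 0.711.
Mass of BOD₅ removed per day: Q(S₀ − S) = 1120 × 2375 g/m³ = 2660 kg/d.
Biomass produced: P_X = Y_obs·Q·ΔS = 0.7110 × 2660 ≈ 1891 kg VSS/d.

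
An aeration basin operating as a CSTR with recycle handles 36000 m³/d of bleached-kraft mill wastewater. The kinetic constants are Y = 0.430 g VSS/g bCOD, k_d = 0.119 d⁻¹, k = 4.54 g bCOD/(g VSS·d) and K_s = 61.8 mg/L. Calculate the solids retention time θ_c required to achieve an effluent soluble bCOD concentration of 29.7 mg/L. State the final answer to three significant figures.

At the target effluent, Y k S/(K_s+S) = 0.430×4.54×29.7/91.50 = 0.6337 d⁻¹.
θ_c = 1/(μ − k_d) = 1/(0.6337 − 0.119) = 1/0.5147 = 1.943 d.

θ_c ≈ 1.94 d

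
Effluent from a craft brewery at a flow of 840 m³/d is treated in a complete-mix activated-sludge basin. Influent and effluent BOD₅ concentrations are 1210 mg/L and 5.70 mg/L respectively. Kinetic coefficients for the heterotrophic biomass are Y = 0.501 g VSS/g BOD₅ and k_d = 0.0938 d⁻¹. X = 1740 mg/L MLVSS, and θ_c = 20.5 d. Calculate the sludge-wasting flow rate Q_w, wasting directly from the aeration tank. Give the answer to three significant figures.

Q_w ≈ 99.7 m³/d

From the SRT design equation V = Y Q (S₀−S) θ_c / [X (1 + k_d θ_c)] = 0.501 × 840 × (1210 − 5.70) × 20.5 / [1740 × (1 + 0.0938 × 20.5)] = 1.04×10^7 / 5086 = 2043 m³.
With mixed-liquor wasting, θ_c = V/Q_w, so Q_w = V/θ_c = 2043/20.5 = 99.65 m³/d.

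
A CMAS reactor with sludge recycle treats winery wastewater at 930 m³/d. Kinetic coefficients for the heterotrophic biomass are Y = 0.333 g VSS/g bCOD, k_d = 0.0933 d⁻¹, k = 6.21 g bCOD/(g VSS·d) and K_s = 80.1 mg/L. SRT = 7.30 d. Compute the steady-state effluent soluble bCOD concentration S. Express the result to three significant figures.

From the Monod/SRT balance for a CMAS, S = K_s·(1+k_d θ_c)/[θ_c·(Y k − k_d) − 1] = 80.1 × (1 + 0.0933 × 7.30) / [7.30 × (0.333 × 6.21 − 0.0933) − 1] = 134.7 / 13.41 = 10.04 mg/L.

S ≈ 10.0 mg/L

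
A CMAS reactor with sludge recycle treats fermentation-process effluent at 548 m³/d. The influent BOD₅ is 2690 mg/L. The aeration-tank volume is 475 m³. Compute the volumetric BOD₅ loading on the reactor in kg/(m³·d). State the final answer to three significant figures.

L_v ≈ 3.10 kg BOD₅/(m³·d)

Applied BOD₅ load per unit volume = Q·S₀/V = (548 × 2690/1000)/475.0 = 3.103 kg BOD₅·m⁻³·d⁻¹.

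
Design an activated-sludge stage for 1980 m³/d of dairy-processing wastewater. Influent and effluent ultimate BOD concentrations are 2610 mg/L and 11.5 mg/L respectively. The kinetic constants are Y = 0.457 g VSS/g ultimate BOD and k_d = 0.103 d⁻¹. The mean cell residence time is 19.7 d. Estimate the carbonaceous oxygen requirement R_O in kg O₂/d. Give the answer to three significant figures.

Correct the yield for decay: Y_obs = Y/(1 + k_d θ_c) = 0.457 / (1 + 0.103 × 19.7) = 0.457 / 3.029 = 0.1509.
Q·(S₀ − S) = 1980 × (2610 − 11.5) × 10⁻³ = 5145 kg/d removed.
P_X = Y_obs·Q·(S₀ − S) = 0.1509 × 5145 = 776.2 kg VSS/d.
R_O = Q·(S₀ − S) − 1.42·P_X = 5145 − 1.42 × 776.2 = 4043 kg O₂/d.

R_O ≈ 4040 kg O₂/d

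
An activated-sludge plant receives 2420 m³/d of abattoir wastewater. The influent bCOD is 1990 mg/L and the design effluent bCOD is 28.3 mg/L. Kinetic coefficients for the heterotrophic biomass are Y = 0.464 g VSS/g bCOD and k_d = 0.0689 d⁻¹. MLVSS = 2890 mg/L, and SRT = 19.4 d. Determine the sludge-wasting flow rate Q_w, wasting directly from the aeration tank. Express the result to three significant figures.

Q_w ≈ 326 m³/d

From the SRT design equation V = Y Q (S₀−S) θ_c / [X (1 + k_d θ_c)] = 0.464 × 2420 × (1990 − 28.3) × 19.4 / [2890 × (1 + 0.0689 × 19.4)] = 4.27×10^7 / 6753 = 6328 m³.
With mixed-liquor wasting, θ_c = V/Q_w, so Q_w = V/θ_c = 6328/19.4 = 326.2 m³/d.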